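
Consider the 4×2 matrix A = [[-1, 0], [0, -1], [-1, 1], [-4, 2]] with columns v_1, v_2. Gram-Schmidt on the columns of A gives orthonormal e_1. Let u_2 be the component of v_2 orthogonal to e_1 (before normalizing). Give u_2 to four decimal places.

e_1 = v_1/‖v_1‖ = (-1, 0, -1, -4)/4.2426 = (-0.2357, 0.0000, -0.2357, -0.9428).
r_{12} = e_1·v_2 = -2.1213.
u_2 = v_2 + 2.1213·e_1 = (-0.5000, -1.0000, 0.5000, 0.0000).

u_2 = (-0.5000, -1.0000, 0.5000, 0.0000)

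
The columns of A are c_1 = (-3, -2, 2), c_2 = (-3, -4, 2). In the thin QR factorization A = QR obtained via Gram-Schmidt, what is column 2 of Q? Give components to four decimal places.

c_1 = (-3, -2, 2); ‖c_1‖ = 4.1231, so e_1 = (-0.7276, -0.4851, 0.4851).
e_1·c_2 = (-0.7276)·(-3) + (-0.4851)·(-4) + 0.4851·2 = 5.0932.
u_2 = c_2 − 5.0932·e_1 = (0.7059, -1.5294, -0.4706).
‖u_2‖ = 1.7489, so e_2 = (0.4036, -0.8745, -0.2691).

e_2 = (0.4036, -0.8745, -0.2691)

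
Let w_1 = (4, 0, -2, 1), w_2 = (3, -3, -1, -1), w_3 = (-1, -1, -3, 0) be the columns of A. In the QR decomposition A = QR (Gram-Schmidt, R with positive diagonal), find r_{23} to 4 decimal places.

w_1 = (4, 0, -2, 1); ‖w_1‖ = 4.5826, so q_1 = (0.8729, 0.0000, -0.4364, 0.2182).
q_1·w_2 = 0.8729·3 + 0.0000·(-3) + (-0.4364)·(-1) + 0.2182·(-1) = 2.8368.
u_2 = w_2 − 2.8368·q_1 = (0.5238, -3.0000, 0.2381, -1.6190).
‖u_2‖ = 3.4572, so q_2 = (0.1515, -0.8677, 0.0689, -0.4683).
r_{23} = q_2·w_3 = 0.5096.

r_{23} = 0.5096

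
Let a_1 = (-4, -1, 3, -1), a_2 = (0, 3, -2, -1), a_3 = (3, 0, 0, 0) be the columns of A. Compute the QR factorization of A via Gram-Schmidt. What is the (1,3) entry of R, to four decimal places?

r_{13} = -2.3094

e_1 = a_1/‖a_1‖ = (-4, -1, 3, -1)/5.1962 = (-0.7698, -0.1925, 0.5774, -0.1925).
r_{13} = e_1·a_3 = -2.3094.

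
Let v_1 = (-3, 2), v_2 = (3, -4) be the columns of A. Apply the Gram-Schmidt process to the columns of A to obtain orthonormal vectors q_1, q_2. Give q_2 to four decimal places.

v_1 = (-3, 2); ‖v_1‖ = 3.6056, so q_1 = (-0.8321, 0.5547).
q_1·v_2 = (-0.8321)·3 + 0.5547·(-4) = -4.7150.
u_2 = v_2 + 4.7150·q_1 = (-0.9231, -1.3846).
‖u_2‖ = 1.6641, so q_2 = (-0.5547, -0.8321).

q_2 = (-0.5547, -0.8321)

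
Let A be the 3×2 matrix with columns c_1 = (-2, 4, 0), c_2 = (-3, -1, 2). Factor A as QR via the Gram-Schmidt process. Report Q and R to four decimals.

c_1 = (-2, 4, 0); ‖c_1‖ = 4.4721, so e_1 = (-0.4472, 0.8944, 0.0000).
e_1·c_2 = (-0.4472)·(-3) + 0.8944·(-1) + 0.0000·2 = 0.4472.
u_2 = c_2 − 0.4472·e_1 = (-2.8000, -1.4000, 2.0000).
‖u_2‖ = 3.7148, so e_2 = (-0.7537, -0.3769, 0.5384).

Q = [[-0.4472, -0.7537], [0.8944, -0.3769], [0.0000, 0.5384]], R = [[4.4721, 0.4472], [0.0000, 3.7148]]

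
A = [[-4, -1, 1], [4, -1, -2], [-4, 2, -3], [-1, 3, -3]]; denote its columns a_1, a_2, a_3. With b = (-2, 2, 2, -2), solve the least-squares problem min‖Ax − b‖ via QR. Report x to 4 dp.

a_1 = (-4, 4, -4, -1); ‖a_1‖ = 7.0000, so e_1 = (-0.5714, 0.5714, -0.5714, -0.1429).
e_1·a_2 = (-0.5714)·(-1) + 0.5714·(-1) + (-0.5714)·2 + (-0.1429)·3 = -1.5714.
u_2 = a_2 + 1.5714·e_1 = (-1.8980, -0.1020, 1.1020, 2.7755).
‖u_2‖ = 3.5399, so e_2 = (-0.5362, -0.0288, 0.3113, 0.7841).
e_1·a_3 = (-0.5714)·1 + 0.5714·(-2) + (-0.5714)·(-3) + (-0.1429)·(-3) = 0.4286; e_2·a_3 = (-0.5362)·1 + (-0.0288)·(-2) + 0.3113·(-3) + 0.7841·(-3) = -3.7647.
u_3 = a_3 − 0.4286·e_1 + 3.7647·e_2 = (-0.7736, -2.3534, -1.5831, 0.0130).
‖u_3‖ = 2.9400, so e_3 = (-0.2631, -0.8005, -0.5385, 0.0044).
Qᵀb = (1.4286, 0.0692, -2.1605).
Back-substitute: x_3 = -2.1605/2.9400 = -0.7349.
x_2 = (0.0692 + 3.7647·(-0.7349))/3.5399 = -0.7620.
x_1 = (1.4286 + 1.5714·(-0.7620) − 0.4286·(-0.7349))/7.0000 = 0.0780.

x = (0.0780, -0.7620, -0.7349)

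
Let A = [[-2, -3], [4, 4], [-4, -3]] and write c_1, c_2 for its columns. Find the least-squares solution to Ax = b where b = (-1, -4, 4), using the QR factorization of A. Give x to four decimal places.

x = (-2.5000, 1.7647)

c_1 = (-2, 4, -4); ‖c_1‖ = 6.0000, so q_1 = (-0.3333, 0.6667, -0.6667).
q_1·c_2 = (-0.3333)·(-3) + 0.6667·4 + (-0.6667)·(-3) = 5.6667.
u_2 = c_2 − 5.6667·q_1 = (-1.1111, 0.2222, 0.7778).
‖u_2‖ = 1.3744, so q_2 = (-0.8085, 0.1617, 0.5659).
Qᵀb = (-5.0000, 2.4254).
Back-substitute: x_2 = 2.4254/1.3744 = 1.7647.
x_1 = (-5.0000 − 5.6667·1.7647)/6.0000 = -2.5000.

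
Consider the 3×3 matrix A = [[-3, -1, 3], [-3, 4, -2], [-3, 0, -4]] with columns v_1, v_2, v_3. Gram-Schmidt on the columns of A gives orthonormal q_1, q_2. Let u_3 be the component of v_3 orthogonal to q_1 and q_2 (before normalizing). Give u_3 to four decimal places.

u_3 = (2.8571, 0.7143, -3.5714)

v_1 = (-3, -3, -3); ‖v_1‖ = 5.1962, so q_1 = (-0.5774, -0.5774, -0.5774).
q_1·v_2 = (-0.5774)·(-1) + (-0.5774)·4 + (-0.5774)·0 = -1.7321.
u_2 = v_2 + 1.7321·q_1 = (-2.0000, 3.0000, -1.0000).
‖u_2‖ = 3.7417, so q_2 = (-0.5345, 0.8018, -0.2673).
q_1·v_3 = (-0.5774)·3 + (-0.5774)·(-2) + (-0.5774)·(-4) = 1.7321; q_2·v_3 = (-0.5345)·3 + 0.8018·(-2) + (-0.2673)·(-4) = -2.1381.
u_3 = v_3 − 1.7321·q_1 + 2.1381·q_2 = (2.8571, 0.7143, -3.5714).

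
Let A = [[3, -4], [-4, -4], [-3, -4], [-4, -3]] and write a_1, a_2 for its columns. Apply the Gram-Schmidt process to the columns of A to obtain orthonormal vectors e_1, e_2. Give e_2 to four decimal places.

e_2 = (-0.8836, -0.2738, -0.3609, -0.1182)

a_1 = (3, -4, -3, -4); ‖a_1‖ = 7.0711, so e_1 = (0.4243, -0.5657, -0.4243, -0.5657).
e_1·a_2 = 0.4243·(-4) + (-0.5657)·(-4) + (-0.4243)·(-4) + (-0.5657)·(-3) = 3.9598.
u_2 = a_2 − 3.9598·e_1 = (-5.6800, -1.7600, -2.3200, -0.7600).
‖u_2‖ = 6.4281, so e_2 = (-0.8836, -0.2738, -0.3609, -0.1182).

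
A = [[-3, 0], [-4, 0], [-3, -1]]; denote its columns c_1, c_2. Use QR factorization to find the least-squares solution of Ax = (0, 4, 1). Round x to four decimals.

e_1 = c_1/‖c_1‖ = (-3, -4, -3)/5.8310 = (-0.5145, -0.6860, -0.5145).
r_{12} = e_1·c_2 = 0.5145.
u_2 = c_2 − 0.5145·e_1 = (0.2647, 0.3529, -0.7353).
‖u_2‖ = 0.8575, so e_2 = (0.3087, 0.4116, -0.8575).
Qᵀb = (-3.2585, 0.7889).
Back-substitute: x_2 = 0.7889/0.8575 = 0.9200.
x_1 = (-3.2585 − 0.5145·0.9200)/5.8310 = -0.6400.

x = (-0.6400, 0.9200)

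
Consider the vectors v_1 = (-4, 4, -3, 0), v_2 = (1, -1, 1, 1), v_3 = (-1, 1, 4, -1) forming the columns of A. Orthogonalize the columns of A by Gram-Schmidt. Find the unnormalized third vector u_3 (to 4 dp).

v_1 = (-4, 4, -3, 0); ‖v_1‖ = 6.4031, so q_1 = (-0.6247, 0.6247, -0.4685, 0.0000).
q_1·v_2 = (-0.6247)·1 + 0.6247·(-1) + (-0.4685)·1 + 0.0000·1 = -1.7179.
u_2 = v_2 + 1.7179·q_1 = (-0.0732, 0.0732, 0.1951, 1.0000).
‖u_2‖ = 1.0241, so q_2 = (-0.0714, 0.0714, 0.1905, 0.9765).
q_1·v_3 = (-0.6247)·(-1) + 0.6247·1 + (-0.4685)·4 + 0.0000·(-1) = -0.6247; q_2·v_3 = (-0.0714)·(-1) + 0.0714·1 + 0.1905·4 + 0.9765·(-1) = -0.0714.
u_3 = v_3 + 0.6247·q_1 + 0.0714·q_2 = (-1.3953, 1.3953, 3.7209, -0.9302).

u_3 = (-1.3953, 1.3953, 3.7209, -0.9302)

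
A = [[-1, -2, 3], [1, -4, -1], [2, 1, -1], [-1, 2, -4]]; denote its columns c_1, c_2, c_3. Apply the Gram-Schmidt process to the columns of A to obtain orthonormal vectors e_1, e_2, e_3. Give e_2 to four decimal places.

c_1 = (-1, 1, 2, -1); ‖c_1‖ = 2.6458, so e_1 = (-0.3780, 0.3780, 0.7559, -0.3780).
e_1·c_2 = (-0.3780)·(-2) + 0.3780·(-4) + 0.7559·1 + (-0.3780)·2 = -0.7559.
u_2 = c_2 + 0.7559·e_1 = (-2.2857, -3.7143, 1.5714, 1.7143).
‖u_2‖ = 4.9425, so e_2 = (-0.4625, -0.7515, 0.3179, 0.3468).

e_2 = (-0.4625, -0.7515, 0.3179, 0.3468)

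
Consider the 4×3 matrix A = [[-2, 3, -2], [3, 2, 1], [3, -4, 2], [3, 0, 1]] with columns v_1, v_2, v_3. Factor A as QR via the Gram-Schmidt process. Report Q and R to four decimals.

Q = [[-0.3592, 0.4510, -0.7309], [0.5388, 0.6406, 0.3433], [0.5388, -0.5752, -0.3765], [0.5388, 0.2353, -0.4540]], R = [[5.5678, -2.1553, 2.8737], [0.0000, 4.9351, -1.1766], [0.0000, 0.0000, 0.5980]]

q_1 = v_1/‖v_1‖ = (-2, 3, 3, 3)/5.5678 = (-0.3592, 0.5388, 0.5388, 0.5388).
r_{12} = q_1·v_2 = -2.1553.
u_2 = v_2 + 2.1553·q_1 = (2.2258, 3.1613, -2.8387, 1.1613).
‖u_2‖ = 4.9351, so q_2 = (0.4510, 0.6406, -0.5752, 0.2353).
r_{13} = q_1·v_3 = 2.8737; r_{23} = q_2·v_3 = -1.1766.
u_3 = v_3 − 2.8737·q_1 + 1.1766·q_2 = (-0.4371, 0.2053, -0.2252, -0.2715).
‖u_3‖ = 0.5980, so q_3 = (-0.7309, 0.3433, -0.3765, -0.4540).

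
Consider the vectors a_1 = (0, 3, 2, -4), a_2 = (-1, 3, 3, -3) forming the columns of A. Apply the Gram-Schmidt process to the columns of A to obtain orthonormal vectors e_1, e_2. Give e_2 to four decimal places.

e_2 = (-0.5911, 0.1223, 0.6726, 0.4280)

e_1 = a_1/‖a_1‖ = (0, 3, 2, -4)/5.3852 = (0.0000, 0.5571, 0.3714, -0.7428).
r_{12} = e_1·a_2 = 5.0138.
u_2 = a_2 − 5.0138·e_1 = (-1.0000, 0.2069, 1.1379, 0.7241).
‖u_2‖ = 1.6918, so e_2 = (-0.5911, 0.1223, 0.6726, 0.4280).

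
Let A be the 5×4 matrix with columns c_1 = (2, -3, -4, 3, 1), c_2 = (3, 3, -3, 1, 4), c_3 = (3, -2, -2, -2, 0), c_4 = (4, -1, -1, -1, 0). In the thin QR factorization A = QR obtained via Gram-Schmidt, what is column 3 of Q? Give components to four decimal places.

c_1 = (2, -3, -4, 3, 1); ‖c_1‖ = 6.2450, so q_1 = (0.3203, -0.4804, -0.6405, 0.4804, 0.1601).
q_1·c_2 = 0.3203·3 + (-0.4804)·3 + (-0.6405)·(-3) + 0.4804·1 + 0.1601·4 = 2.5621.
u_2 = c_2 − 2.5621·q_1 = (2.1795, 4.2308, -1.3590, -0.2308, 3.5897).
‖u_2‖ = 6.1185, so q_2 = (0.3562, 0.6915, -0.2221, -0.0377, 0.5867).
q_1·c_3 = 0.3203·3 + (-0.4804)·(-2) + (-0.6405)·(-2) + 0.4804·(-2) + 0.1601·0 = 2.2418; q_2·c_3 = 0.3562·3 + 0.6915·(-2) + (-0.2221)·(-2) + (-0.0377)·(-2) + 0.5867·0 = 0.2053.
u_3 = c_3 − 2.2418·q_1 − 0.2053·q_2 = (2.2089, -1.0651, -0.5185, -3.0692, -0.4795).
‖u_3‖ = 3.9915, so q_3 = (0.5534, -0.2668, -0.1299, -0.7689, -0.1201).

q_3 = (0.5534, -0.2668, -0.1299, -0.7689, -0.1201)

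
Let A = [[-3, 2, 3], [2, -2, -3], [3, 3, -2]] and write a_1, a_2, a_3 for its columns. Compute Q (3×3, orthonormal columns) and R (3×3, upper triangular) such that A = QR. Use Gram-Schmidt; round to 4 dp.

q_1 = a_1/‖a_1‖ = (-3, 2, 3)/4.6904 = (-0.6396, 0.4264, 0.6396).
r_{12} = q_1·a_2 = -0.2132.
u_2 = a_2 + 0.2132·q_1 = (1.8636, -1.9091, 3.1364).
‖u_2‖ = 4.1176, so q_2 = (0.4526, -0.4636, 0.7617).
r_{13} = q_1·a_3 = -4.4772; r_{23} = q_2·a_3 = 1.2253.
u_3 = a_3 + 4.4772·q_1 − 1.2253·q_2 = (-0.4182, -0.5228, -0.0697).
‖u_3‖ = 0.6731, so q_3 = (-0.6213, -0.7767, -0.1036).

Q = [[-0.6396, 0.4526, -0.6213], [0.4264, -0.4636, -0.7767], [0.6396, 0.7617, -0.1036]], R = [[4.6904, -0.2132, -4.4772], [0.0000, 4.1176, 1.2253], [0.0000, 0.0000, 0.6731]]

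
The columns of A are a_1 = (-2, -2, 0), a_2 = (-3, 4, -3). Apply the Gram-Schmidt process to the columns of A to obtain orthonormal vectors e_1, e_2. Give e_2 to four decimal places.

e_2 = (-0.6047, 0.6047, -0.5183)

a_1 = (-2, -2, 0); ‖a_1‖ = 2.8284, so e_1 = (-0.7071, -0.7071, 0.0000).
e_1·a_2 = (-0.7071)·(-3) + (-0.7071)·4 + 0.0000·(-3) = -0.7071.
u_2 = a_2 + 0.7071·e_1 = (-3.5000, 3.5000, -3.0000).
‖u_2‖ = 5.7879, so e_2 = (-0.6047, 0.6047, -0.5183).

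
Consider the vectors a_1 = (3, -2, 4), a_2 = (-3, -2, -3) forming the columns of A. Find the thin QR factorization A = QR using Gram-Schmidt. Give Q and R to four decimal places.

a_1 = (3, -2, 4); ‖a_1‖ = 5.3852, so e_1 = (0.5571, -0.3714, 0.7428).
e_1·a_2 = 0.5571·(-3) + (-0.3714)·(-2) + 0.7428·(-3) = -3.1568.
u_2 = a_2 + 3.1568·e_1 = (-1.2414, -3.1724, -0.6552).
‖u_2‖ = 3.4691, so e_2 = (-0.3578, -0.9145, -0.1889).

Q = [[0.5571, -0.3578], [-0.3714, -0.9145], [0.7428, -0.1889]], R = [[5.3852, -3.1568], [0.0000, 3.4691]]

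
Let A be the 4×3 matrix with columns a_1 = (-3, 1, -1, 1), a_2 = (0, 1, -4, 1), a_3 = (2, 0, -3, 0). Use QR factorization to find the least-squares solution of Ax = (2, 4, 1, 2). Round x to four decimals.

x = (-10.6667, 13.6667, -15.0000)

a_1 = (-3, 1, -1, 1); ‖a_1‖ = 3.4641, so q_1 = (-0.8660, 0.2887, -0.2887, 0.2887).
q_1·a_2 = (-0.8660)·0 + 0.2887·1 + (-0.2887)·(-4) + 0.2887·1 = 1.7321.
u_2 = a_2 − 1.7321·q_1 = (1.5000, 0.5000, -3.5000, 0.5000).
‖u_2‖ = 3.8730, so q_2 = (0.3873, 0.1291, -0.9037, 0.1291).
q_1·a_3 = (-0.8660)·2 + 0.2887·0 + (-0.2887)·(-3) + 0.2887·0 = -0.8660; q_2·a_3 = 0.3873·2 + 0.1291·0 + (-0.9037)·(-3) + 0.1291·0 = 3.4857.
u_3 = a_3 + 0.8660·q_1 − 3.4857·q_2 = (-0.1000, -0.2000, -0.1000, -0.2000).
‖u_3‖ = 0.3162, so q_3 = (-0.3162, -0.6325, -0.3162, -0.6325).
Qᵀb = (-0.2887, 0.6455, -4.7434).
Back-substitute: x_3 = -4.7434/0.3162 = -15.0000.
x_2 = (0.6455 − 3.4857·(-15.0000))/3.8730 = 13.6667.
x_1 = (-0.2887 − 1.7321·13.6667 + 0.8660·(-15.0000))/3.4641 = -10.6667.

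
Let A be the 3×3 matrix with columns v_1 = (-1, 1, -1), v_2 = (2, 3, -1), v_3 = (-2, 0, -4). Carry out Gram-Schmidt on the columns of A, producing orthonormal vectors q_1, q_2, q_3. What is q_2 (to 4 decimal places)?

v_1 = (-1, 1, -1); ‖v_1‖ = 1.7321, so q_1 = (-0.5774, 0.5774, -0.5774).
q_1·v_2 = (-0.5774)·2 + 0.5774·3 + (-0.5774)·(-1) = 1.1547.
u_2 = v_2 − 1.1547·q_1 = (2.6667, 2.3333, -0.3333).
‖u_2‖ = 3.5590, so q_2 = (0.7493, 0.6556, -0.0937).

q_2 = (0.7493, 0.6556, -0.0937)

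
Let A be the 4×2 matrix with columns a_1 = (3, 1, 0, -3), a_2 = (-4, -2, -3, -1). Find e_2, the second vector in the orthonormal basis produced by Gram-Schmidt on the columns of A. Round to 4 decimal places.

a_1 = (3, 1, 0, -3); ‖a_1‖ = 4.3589, so e_1 = (0.6882, 0.2294, 0.0000, -0.6882).
e_1·a_2 = 0.6882·(-4) + 0.2294·(-2) + 0.0000·(-3) + (-0.6882)·(-1) = -2.5236.
u_2 = a_2 + 2.5236·e_1 = (-2.2632, -1.4211, -3.0000, -2.7368).
‖u_2‖ = 4.8612, so e_2 = (-0.4656, -0.2923, -0.6171, -0.5630).

e_2 = (-0.4656, -0.2923, -0.6171, -0.5630)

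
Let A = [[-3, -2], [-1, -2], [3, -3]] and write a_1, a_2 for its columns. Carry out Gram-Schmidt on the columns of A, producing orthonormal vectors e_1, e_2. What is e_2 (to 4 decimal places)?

a_1 = (-3, -1, 3); ‖a_1‖ = 4.3589, so e_1 = (-0.6882, -0.2294, 0.6882).
e_1·a_2 = (-0.6882)·(-2) + (-0.2294)·(-2) + 0.6882·(-3) = -0.2294.
u_2 = a_2 + 0.2294·e_1 = (-2.1579, -2.0526, -2.8421).
‖u_2‖ = 4.1167, so e_2 = (-0.5242, -0.4986, -0.6904).

e_2 = (-0.5242, -0.4986, -0.6904)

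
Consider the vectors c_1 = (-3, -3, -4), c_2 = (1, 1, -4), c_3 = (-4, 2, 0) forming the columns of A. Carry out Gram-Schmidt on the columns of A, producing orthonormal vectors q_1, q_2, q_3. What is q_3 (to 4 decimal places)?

q_3 = (-0.7071, 0.7071, 0.0000)

c_1 = (-3, -3, -4); ‖c_1‖ = 5.8310, so q_1 = (-0.5145, -0.5145, -0.6860).
q_1·c_2 = (-0.5145)·1 + (-0.5145)·1 + (-0.6860)·(-4) = 1.7150.
u_2 = c_2 − 1.7150·q_1 = (1.8824, 1.8824, -2.8235).
‖u_2‖ = 3.8806, so q_2 = (0.4851, 0.4851, -0.7276).
q_1·c_3 = (-0.5145)·(-4) + (-0.5145)·2 + (-0.6860)·0 = 1.0290; q_2·c_3 = 0.4851·(-4) + 0.4851·2 + (-0.7276)·0 = -0.9701.
u_3 = c_3 − 1.0290·q_1 + 0.9701·q_2 = (-3.0000, 3.0000, 0.0000).
‖u_3‖ = 4.2426, so q_3 = (-0.7071, 0.7071, 0.0000).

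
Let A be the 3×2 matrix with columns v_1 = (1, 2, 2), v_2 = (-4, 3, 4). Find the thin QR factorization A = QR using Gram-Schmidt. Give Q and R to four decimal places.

v_1 = (1, 2, 2); ‖v_1‖ = 3.0000, so q_1 = (0.3333, 0.6667, 0.6667).
q_1·v_2 = 0.3333·(-4) + 0.6667·3 + 0.6667·4 = 3.3333.
u_2 = v_2 − 3.3333·q_1 = (-5.1111, 0.7778, 1.7778).
‖u_2‖ = 5.4671, so q_2 = (-0.9349, 0.1423, 0.3252).

Q = [[0.3333, -0.9349], [0.6667, 0.1423], [0.6667, 0.3252]], R = [[3.0000, 3.3333], [0.0000, 5.4671]]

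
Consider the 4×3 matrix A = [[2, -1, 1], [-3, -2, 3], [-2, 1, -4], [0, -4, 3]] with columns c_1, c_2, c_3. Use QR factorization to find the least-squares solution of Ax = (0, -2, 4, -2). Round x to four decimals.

x = (-0.0172, -0.3419, -1.0242)

e_1 = c_1/‖c_1‖ = (2, -3, -2, 0)/4.1231 = (0.4851, -0.7276, -0.4851, 0.0000).
r_{12} = e_1·c_2 = 0.4851.
u_2 = c_2 − 0.4851·e_1 = (-1.2353, -1.6471, 1.2353, -4.0000).
‖u_2‖ = 4.6653, so e_2 = (-0.2648, -0.3530, 0.2648, -0.8574).
r_{13} = e_1·c_3 = 0.2425; r_{23} = e_2·c_3 = -4.9553.
u_3 = c_3 − 0.2425·e_1 + 4.9553·e_2 = (-0.4297, 1.4270, -2.5703, -1.2486).
‖u_3‖ = 3.2228, so e_3 = (-0.1333, 0.4428, -0.7975, -0.3874).
Qᵀb = (-0.4851, 3.4800, -3.3008).
Back-substitute: x_3 = -3.3008/3.2228 = -1.0242.
x_2 = (3.4800 + 4.9553·(-1.0242))/4.6653 = -0.3419.
x_1 = (-0.4851 − 0.4851·(-0.3419) − 0.2425·(-1.0242))/4.1231 = -0.0172.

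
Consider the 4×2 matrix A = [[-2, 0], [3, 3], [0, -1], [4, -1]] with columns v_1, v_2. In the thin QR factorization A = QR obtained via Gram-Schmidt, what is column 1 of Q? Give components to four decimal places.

v_1 = (-2, 3, 0, 4); ‖v_1‖ = 5.3852, so e_1 = (-0.3714, 0.5571, 0.0000, 0.7428).

e_1 = (-0.3714, 0.5571, 0.0000, 0.7428)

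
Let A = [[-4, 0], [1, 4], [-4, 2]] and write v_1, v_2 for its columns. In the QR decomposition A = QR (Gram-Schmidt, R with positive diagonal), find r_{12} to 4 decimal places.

v_1 = (-4, 1, -4); ‖v_1‖ = 5.7446, so e_1 = (-0.6963, 0.1741, -0.6963).
r_{12} = e_1·v_2 = -0.6963.

r_{12} = -0.6963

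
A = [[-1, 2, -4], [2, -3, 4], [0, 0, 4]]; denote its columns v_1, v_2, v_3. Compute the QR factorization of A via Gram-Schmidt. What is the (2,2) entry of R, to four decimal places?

r_{22} = 0.4472

e_1 = v_1/‖v_1‖ = (-1, 2, 0)/2.2361 = (-0.4472, 0.8944, 0.0000).
r_{12} = e_1·v_2 = -3.5777.
u_2 = v_2 + 3.5777·e_1 = (0.4000, 0.2000, 0.0000).
r_{22} = ‖u_2‖ = 0.4472.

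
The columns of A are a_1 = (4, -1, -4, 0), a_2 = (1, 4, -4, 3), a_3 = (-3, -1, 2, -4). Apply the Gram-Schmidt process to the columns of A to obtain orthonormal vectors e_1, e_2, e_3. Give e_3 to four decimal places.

e_3 = (-0.3781, 0.2406, -0.4383, -0.7791)

a_1 = (4, -1, -4, 0); ‖a_1‖ = 5.7446, so e_1 = (0.6963, -0.1741, -0.6963, 0.0000).
e_1·a_2 = 0.6963·1 + (-0.1741)·4 + (-0.6963)·(-4) + 0.0000·3 = 2.7852.
u_2 = a_2 − 2.7852·e_1 = (-0.9394, 4.4848, -2.0606, 3.0000).
‖u_2‖ = 5.8517, so e_2 = (-0.1605, 0.7664, -0.3521, 0.5127).
e_1·a_3 = 0.6963·(-3) + (-0.1741)·(-1) + (-0.6963)·2 + 0.0000·(-4) = -3.3075; e_2·a_3 = (-0.1605)·(-3) + 0.7664·(-1) + (-0.3521)·2 + 0.5127·(-4) = -3.0398.
u_3 = a_3 + 3.3075·e_1 + 3.0398·e_2 = (-1.1850, 0.7540, -1.3735, -2.4416).
‖u_3‖ = 3.1337, so e_3 = (-0.3781, 0.2406, -0.4383, -0.7791).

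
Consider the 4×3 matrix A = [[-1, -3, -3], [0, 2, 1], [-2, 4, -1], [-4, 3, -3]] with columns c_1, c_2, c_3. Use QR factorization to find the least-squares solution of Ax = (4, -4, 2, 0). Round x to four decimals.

x = (4.8000, 1.5778, -4.8222)

c_1 = (-1, 0, -2, -4); ‖c_1‖ = 4.5826, so e_1 = (-0.2182, 0.0000, -0.4364, -0.8729).
e_1·c_2 = (-0.2182)·(-3) + 0.0000·2 + (-0.4364)·4 + (-0.8729)·3 = -3.7097.
u_2 = c_2 + 3.7097·e_1 = (-3.8095, 2.0000, 2.3810, -0.2381).
‖u_2‖ = 4.9232, so e_2 = (-0.7738, 0.4062, 0.4836, -0.0484).
e_1·c_3 = (-0.2182)·(-3) + 0.0000·1 + (-0.4364)·(-1) + (-0.8729)·(-3) = 3.7097; e_2·c_3 = (-0.7738)·(-3) + 0.4062·1 + 0.4836·(-1) + (-0.0484)·(-3) = 2.3891.
u_3 = c_3 − 3.7097·e_1 − 2.3891·e_2 = (-0.3418, 0.0295, -0.5363, 0.3536).
‖u_3‖ = 0.7283, so e_3 = (-0.4694, 0.0405, -0.7364, 0.4855).
Qᵀb = (-1.7457, -3.7529, -3.5121).
Back-substitute: x_3 = -3.5121/0.7283 = -4.8222.
x_2 = (-3.7529 − 2.3891·(-4.8222))/4.9232 = 1.5778.
x_1 = (-1.7457 + 3.7097·1.5778 − 3.7097·(-4.8222))/4.5826 = 4.8000.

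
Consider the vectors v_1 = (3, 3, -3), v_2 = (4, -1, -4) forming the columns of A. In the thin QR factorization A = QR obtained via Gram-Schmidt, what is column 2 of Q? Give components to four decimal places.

v_1 = (3, 3, -3); ‖v_1‖ = 5.1962, so q_1 = (0.5774, 0.5774, -0.5774).
q_1·v_2 = 0.5774·4 + 0.5774·(-1) + (-0.5774)·(-4) = 4.0415.
u_2 = v_2 − 4.0415·q_1 = (1.6667, -3.3333, -1.6667).
‖u_2‖ = 4.0825, so q_2 = (0.4082, -0.8165, -0.4082).

q_2 = (0.4082, -0.8165, -0.4082)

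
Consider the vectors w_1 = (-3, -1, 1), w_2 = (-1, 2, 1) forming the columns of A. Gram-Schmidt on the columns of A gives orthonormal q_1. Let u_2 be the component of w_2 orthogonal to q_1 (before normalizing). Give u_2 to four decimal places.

w_1 = (-3, -1, 1); ‖w_1‖ = 3.3166, so q_1 = (-0.9045, -0.3015, 0.3015).
q_1·w_2 = (-0.9045)·(-1) + (-0.3015)·2 + 0.3015·1 = 0.6030.
u_2 = w_2 − 0.6030·q_1 = (-0.4545, 2.1818, 0.8182).

u_2 = (-0.4545, 2.1818, 0.8182)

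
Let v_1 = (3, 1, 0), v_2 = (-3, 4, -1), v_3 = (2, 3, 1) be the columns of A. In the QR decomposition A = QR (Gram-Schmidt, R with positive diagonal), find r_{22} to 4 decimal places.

v_1 = (3, 1, 0); ‖v_1‖ = 3.1623, so e_1 = (0.9487, 0.3162, 0.0000).
e_1·v_2 = 0.9487·(-3) + 0.3162·4 + 0.0000·(-1) = -1.5811.
u_2 = v_2 + 1.5811·e_1 = (-1.5000, 4.5000, -1.0000).
r_{22} = ‖u_2‖ = 4.8477.

r_{22} = 4.8477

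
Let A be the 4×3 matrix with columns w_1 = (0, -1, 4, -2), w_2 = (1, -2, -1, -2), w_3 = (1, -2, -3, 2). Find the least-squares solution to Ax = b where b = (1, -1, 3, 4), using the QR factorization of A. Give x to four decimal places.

q_1 = w_1/‖w_1‖ = (0, -1, 4, -2)/4.5826 = (0.0000, -0.2182, 0.8729, -0.4364).
r_{12} = q_1·w_2 = 0.4364.
u_2 = w_2 − 0.4364·q_1 = (1.0000, -1.9048, -1.3810, -1.8095).
‖u_2‖ = 3.1320, so q_2 = (0.3193, -0.6082, -0.4409, -0.5778).
r_{13} = q_1·w_3 = -3.0551; r_{23} = q_2·w_3 = 1.7028.
u_3 = w_3 + 3.0551·q_1 − 1.7028·q_2 = (0.4563, -1.6311, 0.4175, 1.6505).
‖u_3‖ = 2.4015, so q_3 = (0.1900, -0.6792, 0.1738, 0.6873).
Qᵀb = (1.0911, -2.7063, 4.1399).
Back-substitute: x_3 = 4.1399/2.4015 = 1.7239.
x_2 = (-2.7063 − 1.7028·1.7239)/3.1320 = -1.8013.
x_1 = (1.0911 − 0.4364·(-1.8013) + 3.0551·1.7239)/4.5826 = 1.5589.

x = (1.5589, -1.8013, 1.7239)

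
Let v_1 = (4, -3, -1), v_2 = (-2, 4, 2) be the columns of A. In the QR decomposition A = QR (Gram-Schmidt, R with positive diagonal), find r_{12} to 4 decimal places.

r_{12} = -4.3146

q_1 = v_1/‖v_1‖ = (4, -3, -1)/5.0990 = (0.7845, -0.5883, -0.1961).
r_{12} = q_1·v_2 = -4.3146.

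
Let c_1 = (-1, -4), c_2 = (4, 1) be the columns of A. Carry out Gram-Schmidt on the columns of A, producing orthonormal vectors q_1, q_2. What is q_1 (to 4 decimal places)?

q_1 = (-0.2425, -0.9701)

c_1 = (-1, -4); ‖c_1‖ = 4.1231, so q_1 = (-0.2425, -0.9701).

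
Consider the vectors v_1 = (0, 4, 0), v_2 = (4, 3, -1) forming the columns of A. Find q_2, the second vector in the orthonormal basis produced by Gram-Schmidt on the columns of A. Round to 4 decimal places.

q_1 = v_1/‖v_1‖ = (0, 4, 0)/4.0000 = (0.0000, 1.0000, 0.0000).
r_{12} = q_1·v_2 = 3.0000.
u_2 = v_2 − 3.0000·q_1 = (4.0000, 0.0000, -1.0000).
‖u_2‖ = 4.1231, so q_2 = (0.9701, 0.0000, -0.2425).

q_2 = (0.9701, 0.0000, -0.2425)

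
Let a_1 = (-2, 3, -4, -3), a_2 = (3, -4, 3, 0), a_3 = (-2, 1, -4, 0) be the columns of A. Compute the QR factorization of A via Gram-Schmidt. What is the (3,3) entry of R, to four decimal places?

r_{33} = 2.3765

a_1 = (-2, 3, -4, -3); ‖a_1‖ = 6.1644, so e_1 = (-0.3244, 0.4867, -0.6489, -0.4867).
e_1·a_2 = (-0.3244)·3 + 0.4867·(-4) + (-0.6489)·3 + (-0.4867)·0 = -4.8666.
u_2 = a_2 + 4.8666·e_1 = (1.4211, -1.6316, -0.1579, -2.3684).
‖u_2‖ = 3.2118, so e_2 = (0.4424, -0.5080, -0.0492, -0.7374).
e_1·a_3 = (-0.3244)·(-2) + 0.4867·1 + (-0.6489)·(-4) + (-0.4867)·0 = 3.7311; e_2·a_3 = 0.4424·(-2) + (-0.5080)·1 + (-0.0492)·(-4) + (-0.7374)·0 = -1.1962.
u_3 = a_3 − 3.7311·e_1 + 1.1962·e_2 = (-0.2602, -1.4235, -1.6378, 0.9337).
r_{33} = ‖u_3‖ = 2.3765.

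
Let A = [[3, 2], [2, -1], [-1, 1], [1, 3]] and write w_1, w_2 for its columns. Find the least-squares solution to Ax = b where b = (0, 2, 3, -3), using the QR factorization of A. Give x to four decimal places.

x = (0.0952, -0.5714)

w_1 = (3, 2, -1, 1); ‖w_1‖ = 3.8730, so q_1 = (0.7746, 0.5164, -0.2582, 0.2582).
q_1·w_2 = 0.7746·2 + 0.5164·(-1) + (-0.2582)·1 + 0.2582·3 = 1.5492.
u_2 = w_2 − 1.5492·q_1 = (0.8000, -1.8000, 1.4000, 2.6000).
‖u_2‖ = 3.5496, so q_2 = (0.2254, -0.5071, 0.3944, 0.7325).
Qᵀb = (-0.5164, -2.0284).
Back-substitute: x_2 = -2.0284/3.5496 = -0.5714.
x_1 = (-0.5164 − 1.5492·(-0.5714))/3.8730 = 0.0952.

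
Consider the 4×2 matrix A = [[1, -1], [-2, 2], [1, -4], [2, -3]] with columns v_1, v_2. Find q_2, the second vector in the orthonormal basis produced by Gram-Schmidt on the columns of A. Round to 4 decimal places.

q_2 = (0.1826, -0.3651, -0.9129, 0.0000)

v_1 = (1, -2, 1, 2); ‖v_1‖ = 3.1623, so q_1 = (0.3162, -0.6325, 0.3162, 0.6325).
q_1·v_2 = 0.3162·(-1) + (-0.6325)·2 + 0.3162·(-4) + 0.6325·(-3) = -4.7434.
u_2 = v_2 + 4.7434·q_1 = (0.5000, -1.0000, -2.5000, 0.0000).
‖u_2‖ = 2.7386, so q_2 = (0.1826, -0.3651, -0.9129, 0.0000).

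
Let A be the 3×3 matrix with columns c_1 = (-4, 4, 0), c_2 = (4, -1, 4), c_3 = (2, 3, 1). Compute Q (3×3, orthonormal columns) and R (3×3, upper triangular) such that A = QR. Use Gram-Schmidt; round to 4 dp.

Q = [[-0.7071, 0.3313, 0.6247], [0.7071, 0.3313, 0.6247], [0.0000, 0.8835, -0.4685]], R = [[5.6569, -3.5355, 0.7071], [0.0000, 4.5277, 2.5399], [0.0000, 0.0000, 2.6550]]

e_1 = c_1/‖c_1‖ = (-4, 4, 0)/5.6569 = (-0.7071, 0.7071, 0.0000).
r_{12} = e_1·c_2 = -3.5355.
u_2 = c_2 + 3.5355·e_1 = (1.5000, 1.5000, 4.0000).
‖u_2‖ = 4.5277, so e_2 = (0.3313, 0.3313, 0.8835).
r_{13} = e_1·c_3 = 0.7071; r_{23} = e_2·c_3 = 2.5399.
u_3 = c_3 − 0.7071·e_1 − 2.5399·e_2 = (1.6585, 1.6585, -1.2439).
‖u_3‖ = 2.6550, so e_3 = (0.6247, 0.6247, -0.4685).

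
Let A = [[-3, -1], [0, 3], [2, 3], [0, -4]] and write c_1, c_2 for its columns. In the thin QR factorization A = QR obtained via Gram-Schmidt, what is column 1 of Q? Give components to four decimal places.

q_1 = (-0.8321, 0.0000, 0.5547, 0.0000)

c_1 = (-3, 0, 2, 0); ‖c_1‖ = 3.6056, so q_1 = (-0.8321, 0.0000, 0.5547, 0.0000).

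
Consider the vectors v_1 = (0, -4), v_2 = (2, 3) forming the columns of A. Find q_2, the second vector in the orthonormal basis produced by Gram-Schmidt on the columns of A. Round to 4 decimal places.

v_1 = (0, -4); ‖v_1‖ = 4.0000, so q_1 = (0.0000, -1.0000).
q_1·v_2 = 0.0000·2 + (-1.0000)·3 = -3.0000.
u_2 = v_2 + 3.0000·q_1 = (2.0000, 0.0000).
‖u_2‖ = 2.0000, so q_2 = (1.0000, 0.0000).

q_2 = (1.0000, 0.0000)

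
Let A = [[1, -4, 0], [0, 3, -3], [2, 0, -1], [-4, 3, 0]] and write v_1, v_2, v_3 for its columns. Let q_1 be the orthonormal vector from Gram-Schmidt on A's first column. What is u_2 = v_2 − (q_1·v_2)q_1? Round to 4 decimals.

v_1 = (1, 0, 2, -4); ‖v_1‖ = 4.5826, so q_1 = (0.2182, 0.0000, 0.4364, -0.8729).
q_1·v_2 = 0.2182·(-4) + 0.0000·3 + 0.4364·0 + (-0.8729)·3 = -3.4915.
u_2 = v_2 + 3.4915·q_1 = (-3.2381, 3.0000, 1.5238, -0.0476).

u_2 = (-3.2381, 3.0000, 1.5238, -0.0476)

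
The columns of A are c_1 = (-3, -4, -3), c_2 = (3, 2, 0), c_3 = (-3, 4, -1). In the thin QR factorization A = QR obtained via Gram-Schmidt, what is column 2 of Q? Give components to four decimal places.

c_1 = (-3, -4, -3); ‖c_1‖ = 5.8310, so e_1 = (-0.5145, -0.6860, -0.5145).
e_1·c_2 = (-0.5145)·3 + (-0.6860)·2 + (-0.5145)·0 = -2.9155.
u_2 = c_2 + 2.9155·e_1 = (1.5000, 0.0000, -1.5000).
‖u_2‖ = 2.1213, so e_2 = (0.7071, 0.0000, -0.7071).

e_2 = (0.7071, 0.0000, -0.7071)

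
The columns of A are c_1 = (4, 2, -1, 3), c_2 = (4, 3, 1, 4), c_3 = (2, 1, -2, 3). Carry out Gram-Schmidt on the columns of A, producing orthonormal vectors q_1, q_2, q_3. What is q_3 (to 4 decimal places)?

q_3 = (-0.5960, -0.0662, -0.3311, 0.7285)

q_1 = c_1/‖c_1‖ = (4, 2, -1, 3)/5.4772 = (0.7303, 0.3651, -0.1826, 0.5477).
r_{12} = q_1·c_2 = 6.0249.
u_2 = c_2 − 6.0249·q_1 = (-0.4000, 0.8000, 2.1000, 0.7000).
‖u_2‖ = 2.3875, so q_2 = (-0.1675, 0.3351, 0.8796, 0.2932).
r_{13} = q_1·c_3 = 3.8341; r_{23} = q_2·c_3 = -0.8796.
u_3 = c_3 − 3.8341·q_1 + 0.8796·q_2 = (-0.9474, -0.1053, -0.5263, 1.1579).
‖u_3‖ = 1.5894, so q_3 = (-0.5960, -0.0662, -0.3311, 0.7285).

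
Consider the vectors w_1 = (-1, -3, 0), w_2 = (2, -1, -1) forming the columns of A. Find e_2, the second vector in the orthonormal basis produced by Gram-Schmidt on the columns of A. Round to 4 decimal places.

w_1 = (-1, -3, 0); ‖w_1‖ = 3.1623, so e_1 = (-0.3162, -0.9487, 0.0000).
e_1·w_2 = (-0.3162)·2 + (-0.9487)·(-1) + 0.0000·(-1) = 0.3162.
u_2 = w_2 − 0.3162·e_1 = (2.1000, -0.7000, -1.0000).
‖u_2‖ = 2.4290, so e_2 = (0.8646, -0.2882, -0.4117).

e_2 = (0.8646, -0.2882, -0.4117)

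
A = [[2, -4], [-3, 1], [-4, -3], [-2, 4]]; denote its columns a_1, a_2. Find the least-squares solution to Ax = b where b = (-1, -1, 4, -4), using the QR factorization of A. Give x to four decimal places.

x = (-0.3508, -0.6537)

a_1 = (2, -3, -4, -2); ‖a_1‖ = 5.7446, so e_1 = (0.3482, -0.5222, -0.6963, -0.3482).
e_1·a_2 = 0.3482·(-4) + (-0.5222)·1 + (-0.6963)·(-3) + (-0.3482)·4 = -1.2185.
u_2 = a_2 + 1.2185·e_1 = (-3.5758, 0.3636, -3.8485, 3.5758).
‖u_2‖ = 6.3652, so e_2 = (-0.5618, 0.0571, -0.6046, 0.5618).
Qᵀb = (-1.2185, -4.1609).
Back-substitute: x_2 = -4.1609/6.3652 = -0.6537.
x_1 = (-1.2185 + 1.2185·(-0.6537))/5.7446 = -0.3508.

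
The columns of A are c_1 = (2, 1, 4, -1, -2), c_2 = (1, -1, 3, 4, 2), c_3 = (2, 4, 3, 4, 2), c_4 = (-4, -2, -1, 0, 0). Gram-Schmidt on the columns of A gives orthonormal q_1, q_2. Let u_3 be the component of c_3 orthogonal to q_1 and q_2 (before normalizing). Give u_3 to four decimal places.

c_1 = (2, 1, 4, -1, -2); ‖c_1‖ = 5.0990, so q_1 = (0.3922, 0.1961, 0.7845, -0.1961, -0.3922).
q_1·c_2 = 0.3922·1 + 0.1961·(-1) + 0.7845·3 + (-0.1961)·4 + (-0.3922)·2 = 0.9806.
u_2 = c_2 − 0.9806·q_1 = (0.6154, -1.1923, 2.2308, 4.1923, 2.3846).
‖u_2‖ = 5.4807, so q_2 = (0.1123, -0.2175, 0.4070, 0.7649, 0.4351).
q_1·c_3 = 0.3922·2 + 0.1961·4 + 0.7845·3 + (-0.1961)·4 + (-0.3922)·2 = 2.3534; q_2·c_3 = 0.1123·2 + (-0.2175)·4 + 0.4070·3 + 0.7649·4 + 0.4351·2 = 4.5053.
u_3 = c_3 − 2.3534·q_1 − 4.5053·q_2 = (0.5711, 4.5186, -0.6799, 1.0154, 0.9629).

u_3 = (0.5711, 4.5186, -0.6799, 1.0154, 0.9629)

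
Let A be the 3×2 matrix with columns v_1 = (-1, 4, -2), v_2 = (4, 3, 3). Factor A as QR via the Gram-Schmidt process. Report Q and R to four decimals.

Q = [[-0.2182, 0.7043], [0.8729, 0.4504], [-0.4364, 0.5487]], R = [[4.5826, 0.4364], [0.0000, 5.8146]]

q_1 = v_1/‖v_1‖ = (-1, 4, -2)/4.5826 = (-0.2182, 0.8729, -0.4364).
r_{12} = q_1·v_2 = 0.4364.
u_2 = v_2 − 0.4364·q_1 = (4.0952, 2.6190, 3.1905).
‖u_2‖ = 5.8146, so q_2 = (0.7043, 0.4504, 0.5487).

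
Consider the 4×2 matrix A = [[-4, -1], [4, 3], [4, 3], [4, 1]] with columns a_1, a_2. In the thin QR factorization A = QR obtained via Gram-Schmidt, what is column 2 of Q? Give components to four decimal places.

q_2 = (0.5000, 0.5000, 0.5000, -0.5000)

a_1 = (-4, 4, 4, 4); ‖a_1‖ = 8.0000, so q_1 = (-0.5000, 0.5000, 0.5000, 0.5000).
q_1·a_2 = (-0.5000)·(-1) + 0.5000·3 + 0.5000·3 + 0.5000·1 = 4.0000.
u_2 = a_2 − 4.0000·q_1 = (1.0000, 1.0000, 1.0000, -1.0000).
‖u_2‖ = 2.0000, so q_2 = (0.5000, 0.5000, 0.5000, -0.5000).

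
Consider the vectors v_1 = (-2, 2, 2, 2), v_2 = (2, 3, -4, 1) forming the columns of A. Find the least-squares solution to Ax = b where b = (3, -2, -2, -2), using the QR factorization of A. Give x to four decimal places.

v_1 = (-2, 2, 2, 2); ‖v_1‖ = 4.0000, so e_1 = (-0.5000, 0.5000, 0.5000, 0.5000).
e_1·v_2 = (-0.5000)·2 + 0.5000·3 + 0.5000·(-4) + 0.5000·1 = -1.0000.
u_2 = v_2 + 1.0000·e_1 = (1.5000, 3.5000, -3.5000, 1.5000).
‖u_2‖ = 5.3852, so e_2 = (0.2785, 0.6499, -0.6499, 0.2785).
Qᵀb = (-4.5000, 0.2785).
Back-substitute: x_2 = 0.2785/5.3852 = 0.0517.
x_1 = (-4.5000 + 1.0000·0.0517)/4.0000 = -1.1121.

x = (-1.1121, 0.0517)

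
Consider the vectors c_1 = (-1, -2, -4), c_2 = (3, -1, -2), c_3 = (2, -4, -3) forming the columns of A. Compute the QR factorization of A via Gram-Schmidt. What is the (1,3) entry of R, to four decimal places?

c_1 = (-1, -2, -4); ‖c_1‖ = 4.5826, so e_1 = (-0.2182, -0.4364, -0.8729).
r_{13} = e_1·c_3 = 3.9279.

r_{13} = 3.9279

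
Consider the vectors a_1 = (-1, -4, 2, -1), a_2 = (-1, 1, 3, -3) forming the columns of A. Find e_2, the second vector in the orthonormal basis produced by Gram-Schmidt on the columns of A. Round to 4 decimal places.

e_1 = a_1/‖a_1‖ = (-1, -4, 2, -1)/4.6904 = (-0.2132, -0.8528, 0.4264, -0.2132).
r_{12} = e_1·a_2 = 1.2792.
u_2 = a_2 − 1.2792·e_1 = (-0.7273, 2.0909, 2.4545, -2.7273).
‖u_2‖ = 4.2853, so e_2 = (-0.1697, 0.4879, 0.5728, -0.6364).

e_2 = (-0.1697, 0.4879, 0.5728, -0.6364)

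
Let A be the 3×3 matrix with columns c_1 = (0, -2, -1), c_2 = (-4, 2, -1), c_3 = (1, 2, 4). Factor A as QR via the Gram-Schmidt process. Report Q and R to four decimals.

Q = [[0.0000, -0.9129, -0.4082], [-0.8944, 0.1826, -0.4082], [-0.4472, -0.3651, 0.8165]], R = [[2.2361, -1.3416, -3.5777], [0.0000, 4.3818, -2.0083], [0.0000, 0.0000, 2.0412]]

q_1 = c_1/‖c_1‖ = (0, -2, -1)/2.2361 = (0.0000, -0.8944, -0.4472).
r_{12} = q_1·c_2 = -1.3416.
u_2 = c_2 + 1.3416·q_1 = (-4.0000, 0.8000, -1.6000).
‖u_2‖ = 4.3818, so q_2 = (-0.9129, 0.1826, -0.3651).
r_{13} = q_1·c_3 = -3.5777; r_{23} = q_2·c_3 = -2.0083.
u_3 = c_3 + 3.5777·q_1 + 2.0083·q_2 = (-0.8333, -0.8333, 1.6667).
‖u_3‖ = 2.0412, so q_3 = (-0.4082, -0.4082, 0.8165).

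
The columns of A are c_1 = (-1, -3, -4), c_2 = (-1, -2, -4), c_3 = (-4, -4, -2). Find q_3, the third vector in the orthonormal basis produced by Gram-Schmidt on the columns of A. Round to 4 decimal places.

q_3 = (-0.9701, 0.0000, 0.2425)

q_1 = c_1/‖c_1‖ = (-1, -3, -4)/5.0990 = (-0.1961, -0.5883, -0.7845).
r_{12} = q_1·c_2 = 4.5107.
u_2 = c_2 − 4.5107·q_1 = (-0.1154, 0.6538, -0.4615).
‖u_2‖ = 0.8086, so q_2 = (-0.1427, 0.8086, -0.5708).
r_{13} = q_1·c_3 = 4.7068; r_{23} = q_2·c_3 = -1.5221.
u_3 = c_3 − 4.7068·q_1 + 1.5221·q_2 = (-3.2941, 0.0000, 0.8235).
‖u_3‖ = 3.3955, so q_3 = (-0.9701, 0.0000, 0.2425).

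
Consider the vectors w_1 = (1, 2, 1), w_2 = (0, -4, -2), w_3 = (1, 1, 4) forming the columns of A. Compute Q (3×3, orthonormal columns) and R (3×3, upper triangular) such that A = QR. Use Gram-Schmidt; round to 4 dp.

e_1 = w_1/‖w_1‖ = (1, 2, 1)/2.4495 = (0.4082, 0.8165, 0.4082).
r_{12} = e_1·w_2 = -4.0825.
u_2 = w_2 + 4.0825·e_1 = (1.6667, -0.6667, -0.3333).
‖u_2‖ = 1.8257, so e_2 = (0.9129, -0.3651, -0.1826).
r_{13} = e_1·w_3 = 2.8577; r_{23} = e_2·w_3 = -0.1826.
u_3 = w_3 − 2.8577·e_1 + 0.1826·e_2 = (0.0000, -1.4000, 2.8000).
‖u_3‖ = 3.1305, so e_3 = (0.0000, -0.4472, 0.8944).

Q = [[0.4082, 0.9129, 0.0000], [0.8165, -0.3651, -0.4472], [0.4082, -0.1826, 0.8944]], R = [[2.4495, -4.0825, 2.8577], [0.0000, 1.8257, -0.1826], [0.0000, 0.0000, 3.1305]]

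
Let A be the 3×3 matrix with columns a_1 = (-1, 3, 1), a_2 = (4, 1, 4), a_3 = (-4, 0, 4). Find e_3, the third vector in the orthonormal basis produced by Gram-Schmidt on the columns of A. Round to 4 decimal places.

e_3 = (-0.5846, -0.4252, 0.6909)

a_1 = (-1, 3, 1); ‖a_1‖ = 3.3166, so e_1 = (-0.3015, 0.9045, 0.3015).
e_1·a_2 = (-0.3015)·4 + 0.9045·1 + 0.3015·4 = 0.9045.
u_2 = a_2 − 0.9045·e_1 = (4.2727, 0.1818, 3.7273).
‖u_2‖ = 5.6729, so e_2 = (0.7532, 0.0321, 0.6570).
e_1·a_3 = (-0.3015)·(-4) + 0.9045·0 + 0.3015·4 = 2.4121; e_2·a_3 = 0.7532·(-4) + 0.0321·0 + 0.6570·4 = -0.3846.
u_3 = a_3 − 2.4121·e_1 + 0.3846·e_2 = (-2.9831, -2.1695, 3.5254).
‖u_3‖ = 5.1023, so e_3 = (-0.5846, -0.4252, 0.6909).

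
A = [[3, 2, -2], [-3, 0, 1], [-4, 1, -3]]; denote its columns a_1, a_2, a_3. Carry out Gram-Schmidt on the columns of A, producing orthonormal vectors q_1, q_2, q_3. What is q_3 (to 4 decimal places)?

q_3 = (0.2328, 0.8538, -0.4657)

a_1 = (3, -3, -4); ‖a_1‖ = 5.8310, so q_1 = (0.5145, -0.5145, -0.6860).
q_1·a_2 = 0.5145·2 + (-0.5145)·0 + (-0.6860)·1 = 0.3430.
u_2 = a_2 − 0.3430·q_1 = (1.8235, 0.1765, 1.2353).
‖u_2‖ = 2.2096, so q_2 = (0.8253, 0.0799, 0.5591).
q_1·a_3 = 0.5145·(-2) + (-0.5145)·1 + (-0.6860)·(-3) = 0.5145; q_2·a_3 = 0.8253·(-2) + 0.0799·1 + 0.5591·(-3) = -3.2479.
u_3 = a_3 − 0.5145·q_1 + 3.2479·q_2 = (0.4157, 1.5241, -0.8313).
‖u_3‖ = 1.7851, so q_3 = (0.2328, 0.8538, -0.4657).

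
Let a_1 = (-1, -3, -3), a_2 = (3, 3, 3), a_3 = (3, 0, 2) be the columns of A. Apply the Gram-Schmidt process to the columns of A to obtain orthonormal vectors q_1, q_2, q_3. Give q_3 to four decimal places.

q_3 = (0.0000, -0.7071, 0.7071)

a_1 = (-1, -3, -3); ‖a_1‖ = 4.3589, so q_1 = (-0.2294, -0.6882, -0.6882).
q_1·a_2 = (-0.2294)·3 + (-0.6882)·3 + (-0.6882)·3 = -4.8177.
u_2 = a_2 + 4.8177·q_1 = (1.8947, -0.3158, -0.3158).
‖u_2‖ = 1.9467, so q_2 = (0.9733, -0.1622, -0.1622).
q_1·a_3 = (-0.2294)·3 + (-0.6882)·0 + (-0.6882)·2 = -2.0647; q_2·a_3 = 0.9733·3 + (-0.1622)·0 + (-0.1622)·2 = 2.5955.
u_3 = a_3 + 2.0647·q_1 − 2.5955·q_2 = (0.0000, -1.0000, 1.0000).
‖u_3‖ = 1.4142, so q_3 = (0.0000, -0.7071, 0.7071).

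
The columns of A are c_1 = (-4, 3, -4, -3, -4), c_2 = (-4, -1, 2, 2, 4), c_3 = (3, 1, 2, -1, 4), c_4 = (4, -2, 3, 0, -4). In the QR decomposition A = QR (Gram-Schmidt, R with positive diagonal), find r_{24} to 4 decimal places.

r_{24} = -4.7321

e_1 = c_1/‖c_1‖ = (-4, 3, -4, -3, -4)/8.1240 = (-0.4924, 0.3693, -0.4924, -0.3693, -0.4924).
r_{12} = e_1·c_2 = -2.0926.
u_2 = c_2 + 2.0926·e_1 = (-5.0303, -0.2273, 0.9697, 1.2273, 2.9697).
‖u_2‖ = 6.0515, so e_2 = (-0.8312, -0.0376, 0.1602, 0.2028, 0.4907).
r_{24} = e_2·c_4 = -4.7321.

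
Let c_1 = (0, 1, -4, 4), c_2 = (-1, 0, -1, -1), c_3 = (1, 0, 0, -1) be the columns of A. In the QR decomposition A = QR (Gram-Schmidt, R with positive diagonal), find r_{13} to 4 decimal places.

r_{13} = -0.6963

q_1 = c_1/‖c_1‖ = (0, 1, -4, 4)/5.7446 = (0.0000, 0.1741, -0.6963, 0.6963).
r_{13} = q_1·c_3 = -0.6963.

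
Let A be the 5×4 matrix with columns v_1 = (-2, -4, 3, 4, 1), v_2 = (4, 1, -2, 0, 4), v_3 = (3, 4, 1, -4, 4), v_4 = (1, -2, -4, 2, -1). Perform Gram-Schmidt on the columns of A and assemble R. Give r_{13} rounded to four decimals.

v_1 = (-2, -4, 3, 4, 1); ‖v_1‖ = 6.7823, so e_1 = (-0.2949, -0.5898, 0.4423, 0.5898, 0.1474).
r_{13} = e_1·v_3 = -4.5707.

r_{13} = -4.5707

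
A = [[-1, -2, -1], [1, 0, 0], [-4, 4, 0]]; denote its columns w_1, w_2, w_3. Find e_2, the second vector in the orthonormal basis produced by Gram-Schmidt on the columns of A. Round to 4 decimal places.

e_2 = (-0.9203, 0.2577, 0.2945)

w_1 = (-1, 1, -4); ‖w_1‖ = 4.2426, so e_1 = (-0.2357, 0.2357, -0.9428).
e_1·w_2 = (-0.2357)·(-2) + 0.2357·0 + (-0.9428)·4 = -3.2998.
u_2 = w_2 + 3.2998·e_1 = (-2.7778, 0.7778, 0.8889).
‖u_2‖ = 3.0185, so e_2 = (-0.9203, 0.2577, 0.2945).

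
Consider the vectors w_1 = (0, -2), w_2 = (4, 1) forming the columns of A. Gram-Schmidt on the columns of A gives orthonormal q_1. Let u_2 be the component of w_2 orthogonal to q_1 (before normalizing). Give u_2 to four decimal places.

w_1 = (0, -2); ‖w_1‖ = 2.0000, so q_1 = (0.0000, -1.0000).
q_1·w_2 = 0.0000·4 + (-1.0000)·1 = -1.0000.
u_2 = w_2 + 1.0000·q_1 = (4.0000, 0.0000).

u_2 = (4.0000, 0.0000)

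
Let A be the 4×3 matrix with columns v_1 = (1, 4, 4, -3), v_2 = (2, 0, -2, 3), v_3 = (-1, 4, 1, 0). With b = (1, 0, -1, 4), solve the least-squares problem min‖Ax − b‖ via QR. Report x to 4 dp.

e_1 = v_1/‖v_1‖ = (1, 4, 4, -3)/6.4807 = (0.1543, 0.6172, 0.6172, -0.4629).
r_{12} = e_1·v_2 = -2.3146.
u_2 = v_2 + 2.3146·e_1 = (2.3571, 1.4286, -0.5714, 1.9286).
‖u_2‖ = 3.4122, so e_2 = (0.6908, 0.4187, -0.1675, 0.5652).
r_{13} = e_1·v_3 = 2.9318; r_{23} = e_2·v_3 = 0.8164.
u_3 = v_3 − 2.9318·e_1 − 0.8164·e_2 = (-2.0164, 1.8487, -0.6728, 0.8957).
‖u_3‖ = 2.9561, so e_3 = (-0.6821, 0.6254, -0.2276, 0.3030).
Qᵀb = (-2.3146, 3.1191, 0.7575).
Back-substitute: x_3 = 0.7575/2.9561 = 0.2563.
x_2 = (3.1191 − 0.8164·0.2563)/3.4122 = 0.8528.
x_1 = (-2.3146 + 2.3146·0.8528 − 2.9318·0.2563)/6.4807 = -0.1685.

x = (-0.1685, 0.8528, 0.2563)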